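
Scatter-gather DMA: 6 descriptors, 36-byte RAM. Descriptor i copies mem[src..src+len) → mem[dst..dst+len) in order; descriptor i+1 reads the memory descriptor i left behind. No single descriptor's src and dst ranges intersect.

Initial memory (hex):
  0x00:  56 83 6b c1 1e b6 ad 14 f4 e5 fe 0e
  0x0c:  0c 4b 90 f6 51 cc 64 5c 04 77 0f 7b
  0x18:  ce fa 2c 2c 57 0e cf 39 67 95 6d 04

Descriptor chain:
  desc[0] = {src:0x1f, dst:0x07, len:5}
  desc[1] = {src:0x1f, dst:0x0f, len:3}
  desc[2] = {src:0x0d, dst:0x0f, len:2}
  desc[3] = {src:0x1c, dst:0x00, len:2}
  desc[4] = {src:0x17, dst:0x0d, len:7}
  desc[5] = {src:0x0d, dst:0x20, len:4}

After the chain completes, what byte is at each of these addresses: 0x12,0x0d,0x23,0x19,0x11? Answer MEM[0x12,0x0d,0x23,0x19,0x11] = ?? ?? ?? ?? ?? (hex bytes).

[0] 0x1f->0x07 len=5 : 39 67 95 6d 04
[1] 0x1f->0x0f len=3 : 39 67 95
[2] 0x0d->0x0f len=2 : 4b 90
[3] 0x1c->0x00 len=2 : 57 0e
[4] 0x17->0x0d len=7 : 7b ce fa 2c 2c 57 0e
[5] 0x0d->0x20 len=4 : 7b ce fa 2c
query mem[0x12]=0x57, mem[0x0d]=0x7b, mem[0x23]=0x2c, mem[0x19]=0xfa, mem[0x11]=0x2c

MEM[0x12,0x0d,0x23,0x19,0x11] = 57 7b 2c fa 2c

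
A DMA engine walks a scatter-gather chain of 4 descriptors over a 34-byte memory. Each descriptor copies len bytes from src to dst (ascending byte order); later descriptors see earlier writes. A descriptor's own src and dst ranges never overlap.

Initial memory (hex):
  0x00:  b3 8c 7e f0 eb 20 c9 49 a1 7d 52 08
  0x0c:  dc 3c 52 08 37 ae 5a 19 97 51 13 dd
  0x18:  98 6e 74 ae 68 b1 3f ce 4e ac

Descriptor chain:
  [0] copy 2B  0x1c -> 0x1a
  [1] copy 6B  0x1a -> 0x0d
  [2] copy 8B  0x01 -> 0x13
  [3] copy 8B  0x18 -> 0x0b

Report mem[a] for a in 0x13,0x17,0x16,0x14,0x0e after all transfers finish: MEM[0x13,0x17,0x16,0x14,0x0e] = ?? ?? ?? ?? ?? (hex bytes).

[0] 0x1c->0x1a len=2 : 68 b1
[1] 0x1a->0x0d len=6 : 68 b1 68 b1 3f ce
[2] 0x01->0x13 len=8 : 8c 7e f0 eb 20 c9 49 a1
[3] 0x18->0x0b len=8 : c9 49 a1 b1 68 b1 3f ce
query mem[0x13]=0x8c, mem[0x17]=0x20, mem[0x16]=0xeb, mem[0x14]=0x7e, mem[0x0e]=0xb1

MEM[0x13,0x17,0x16,0x14,0x0e] = 8c 20 eb 7e b1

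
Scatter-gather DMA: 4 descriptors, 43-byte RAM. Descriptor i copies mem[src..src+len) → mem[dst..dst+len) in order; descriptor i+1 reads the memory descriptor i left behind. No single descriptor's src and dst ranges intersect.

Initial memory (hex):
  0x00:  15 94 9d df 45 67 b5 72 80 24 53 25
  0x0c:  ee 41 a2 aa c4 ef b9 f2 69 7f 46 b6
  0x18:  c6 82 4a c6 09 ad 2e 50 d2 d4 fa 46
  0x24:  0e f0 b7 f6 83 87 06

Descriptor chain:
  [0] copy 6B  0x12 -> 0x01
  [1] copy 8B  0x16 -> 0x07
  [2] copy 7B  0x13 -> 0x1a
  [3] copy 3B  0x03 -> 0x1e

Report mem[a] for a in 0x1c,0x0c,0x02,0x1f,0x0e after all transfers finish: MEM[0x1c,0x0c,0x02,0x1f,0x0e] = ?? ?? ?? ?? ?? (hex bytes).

[0] 0x12->0x01 len=6 : b9 f2 69 7f 46 b6
[1] 0x16->0x07 len=8 : 46 b6 c6 82 4a c6 09 ad
[2] 0x13->0x1a len=7 : f2 69 7f 46 b6 c6 82
[3] 0x03->0x1e len=3 : 69 7f 46
query mem[0x1c]=0x7f, mem[0x0c]=0xc6, mem[0x02]=0xf2, mem[0x1f]=0x7f, mem[0x0e]=0xad

MEM[0x1c,0x0c,0x02,0x1f,0x0e] = 7f c6 f2 7f ad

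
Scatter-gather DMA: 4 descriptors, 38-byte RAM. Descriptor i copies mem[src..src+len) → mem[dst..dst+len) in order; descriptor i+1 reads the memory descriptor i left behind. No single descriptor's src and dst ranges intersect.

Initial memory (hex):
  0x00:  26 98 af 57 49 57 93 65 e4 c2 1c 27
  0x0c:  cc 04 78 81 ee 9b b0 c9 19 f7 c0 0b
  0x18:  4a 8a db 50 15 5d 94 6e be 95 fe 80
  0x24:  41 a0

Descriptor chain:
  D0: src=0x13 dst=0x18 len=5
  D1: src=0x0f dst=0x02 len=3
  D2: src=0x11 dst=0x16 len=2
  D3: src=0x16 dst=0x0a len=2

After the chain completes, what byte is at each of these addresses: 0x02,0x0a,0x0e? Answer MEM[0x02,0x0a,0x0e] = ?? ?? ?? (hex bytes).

MEM[0x02,0x0a,0x0e] = 81 9b 78

[0] 0x13->0x18 len=5 : c9 19 f7 c0 0b
[1] 0x0f->0x02 len=3 : 81 ee 9b
[2] 0x11->0x16 len=2 : 9b b0
[3] 0x16->0x0a len=2 : 9b b0
query mem[0x02]=0x81, mem[0x0a]=0x9b, mem[0x0e]=0x78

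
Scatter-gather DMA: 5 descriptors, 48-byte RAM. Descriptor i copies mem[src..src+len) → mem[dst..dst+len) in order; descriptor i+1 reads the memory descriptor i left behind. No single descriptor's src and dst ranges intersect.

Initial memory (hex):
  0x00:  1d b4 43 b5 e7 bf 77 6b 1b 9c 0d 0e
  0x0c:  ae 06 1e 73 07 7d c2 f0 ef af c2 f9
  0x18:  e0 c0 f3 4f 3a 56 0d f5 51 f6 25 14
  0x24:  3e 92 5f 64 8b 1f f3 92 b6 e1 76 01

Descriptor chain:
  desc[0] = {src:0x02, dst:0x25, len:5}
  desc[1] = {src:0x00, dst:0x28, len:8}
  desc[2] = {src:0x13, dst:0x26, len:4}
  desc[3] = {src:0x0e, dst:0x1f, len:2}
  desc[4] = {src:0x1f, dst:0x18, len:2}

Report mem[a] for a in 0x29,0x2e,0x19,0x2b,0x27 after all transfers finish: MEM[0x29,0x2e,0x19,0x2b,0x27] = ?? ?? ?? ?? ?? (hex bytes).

D0: mem[0x25..0x29] <- [43 b5 e7 bf 77]
D1: mem[0x28..0x2f] <- [1d b4 43 b5 e7 bf 77 6b]
D2: mem[0x26..0x29] <- [f0 ef af c2]
D3: mem[0x1f..0x20] <- [1e 73]
D4: mem[0x18..0x19] <- [1e 73]
query mem[0x29]=0xc2, mem[0x2e]=0x77, mem[0x19]=0x73, mem[0x2b]=0xb5, mem[0x27]=0xef

MEM[0x29,0x2e,0x19,0x2b,0x27] = c2 77 73 b5 ef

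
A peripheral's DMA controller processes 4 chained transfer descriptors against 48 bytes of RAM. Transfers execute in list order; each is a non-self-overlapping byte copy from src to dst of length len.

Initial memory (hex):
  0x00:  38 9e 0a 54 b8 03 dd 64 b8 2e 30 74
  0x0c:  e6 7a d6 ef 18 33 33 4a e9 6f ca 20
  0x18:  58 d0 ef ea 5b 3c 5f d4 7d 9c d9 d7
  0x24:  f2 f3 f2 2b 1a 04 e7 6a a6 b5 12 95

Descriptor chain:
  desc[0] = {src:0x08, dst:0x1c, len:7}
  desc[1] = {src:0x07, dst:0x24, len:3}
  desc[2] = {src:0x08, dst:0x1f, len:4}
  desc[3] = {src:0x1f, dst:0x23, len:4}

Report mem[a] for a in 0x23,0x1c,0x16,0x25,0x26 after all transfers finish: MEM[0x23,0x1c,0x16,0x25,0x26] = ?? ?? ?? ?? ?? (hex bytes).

MEM[0x23,0x1c,0x16,0x25,0x26] = b8 b8 ca 30 74

#0 dst[0x1c+7] := {0xb8,0x2e,0x30,0x74,0xe6,0x7a,0xd6}
#1 dst[0x24+3] := {0x64,0xb8,0x2e}
#2 dst[0x1f+4] := {0xb8,0x2e,0x30,0x74}
#3 dst[0x23+4] := {0xb8,0x2e,0x30,0x74}
query mem[0x23]=0xb8, mem[0x1c]=0xb8, mem[0x16]=0xca, mem[0x25]=0x30, mem[0x26]=0x74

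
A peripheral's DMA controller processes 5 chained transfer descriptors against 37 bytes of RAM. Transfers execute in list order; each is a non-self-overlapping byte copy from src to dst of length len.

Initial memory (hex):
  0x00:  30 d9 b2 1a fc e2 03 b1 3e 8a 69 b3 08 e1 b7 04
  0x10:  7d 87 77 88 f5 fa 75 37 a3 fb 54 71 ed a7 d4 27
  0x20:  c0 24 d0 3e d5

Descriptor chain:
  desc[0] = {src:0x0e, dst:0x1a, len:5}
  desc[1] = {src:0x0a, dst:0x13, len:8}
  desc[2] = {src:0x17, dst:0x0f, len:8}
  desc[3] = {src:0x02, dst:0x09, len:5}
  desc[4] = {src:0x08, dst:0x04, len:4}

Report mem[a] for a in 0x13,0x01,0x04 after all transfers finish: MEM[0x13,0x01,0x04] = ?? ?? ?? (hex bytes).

MEM[0x13,0x01,0x04] = 04 d9 3e

  after D0: wrote 5B at 0x1a = b7047d8777
  after D1: wrote 8B at 0x13 = 69b308e1b7047d87
  after D2: wrote 8B at 0x0f = b7047d87047d8777
  after D3: wrote 5B at 0x09 = b21afce203
  after D4: wrote 4B at 0x04 = 3eb21afc
query mem[0x13]=0x04, mem[0x01]=0xd9, mem[0x04]=0x3e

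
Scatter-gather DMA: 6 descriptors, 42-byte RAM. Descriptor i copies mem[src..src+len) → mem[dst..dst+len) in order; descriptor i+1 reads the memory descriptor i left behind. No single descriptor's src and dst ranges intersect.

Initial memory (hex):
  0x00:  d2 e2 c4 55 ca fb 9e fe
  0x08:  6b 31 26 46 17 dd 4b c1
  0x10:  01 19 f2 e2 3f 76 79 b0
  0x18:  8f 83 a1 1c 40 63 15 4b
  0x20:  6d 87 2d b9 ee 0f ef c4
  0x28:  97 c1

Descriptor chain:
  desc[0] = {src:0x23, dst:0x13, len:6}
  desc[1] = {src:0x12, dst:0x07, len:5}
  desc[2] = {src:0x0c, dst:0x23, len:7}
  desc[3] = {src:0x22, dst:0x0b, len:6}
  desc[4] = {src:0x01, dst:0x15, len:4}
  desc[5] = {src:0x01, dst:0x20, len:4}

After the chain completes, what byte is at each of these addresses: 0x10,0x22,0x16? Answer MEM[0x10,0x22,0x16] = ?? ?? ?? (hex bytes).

#0 dst[0x13+6] := {0xb9,0xee,0x0f,0xef,0xc4,0x97}
#1 dst[0x07+5] := {0xf2,0xb9,0xee,0x0f,0xef}
#2 dst[0x23+7] := {0x17,0xdd,0x4b,0xc1,0x01,0x19,0xf2}
#3 dst[0x0b+6] := {0x2d,0x17,0xdd,0x4b,0xc1,0x01}
#4 dst[0x15+4] := {0xe2,0xc4,0x55,0xca}
#5 dst[0x20+4] := {0xe2,0xc4,0x55,0xca}
query mem[0x10]=0x01, mem[0x22]=0x55, mem[0x16]=0xc4

MEM[0x10,0x22,0x16] = 01 55 c4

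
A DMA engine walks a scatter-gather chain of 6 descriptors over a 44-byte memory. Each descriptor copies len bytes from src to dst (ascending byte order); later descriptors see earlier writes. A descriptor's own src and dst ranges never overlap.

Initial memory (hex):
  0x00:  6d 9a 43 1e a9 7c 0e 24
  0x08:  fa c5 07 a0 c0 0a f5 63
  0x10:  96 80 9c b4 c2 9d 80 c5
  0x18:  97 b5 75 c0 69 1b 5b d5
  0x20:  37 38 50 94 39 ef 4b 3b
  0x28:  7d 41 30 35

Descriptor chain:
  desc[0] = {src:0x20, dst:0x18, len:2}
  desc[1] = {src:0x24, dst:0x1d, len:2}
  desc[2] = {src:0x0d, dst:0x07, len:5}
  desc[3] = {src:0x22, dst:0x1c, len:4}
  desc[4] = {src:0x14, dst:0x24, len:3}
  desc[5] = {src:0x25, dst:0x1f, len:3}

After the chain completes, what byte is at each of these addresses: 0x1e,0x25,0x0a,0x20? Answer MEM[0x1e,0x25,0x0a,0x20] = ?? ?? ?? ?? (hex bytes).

MEM[0x1e,0x25,0x0a,0x20] = 39 9d 96 80

D0: mem[0x18..0x19] <- [37 38]
D1: mem[0x1d..0x1e] <- [39 ef]
D2: mem[0x07..0x0b] <- [0a f5 63 96 80]
D3: mem[0x1c..0x1f] <- [50 94 39 ef]
D4: mem[0x24..0x26] <- [c2 9d 80]
D5: mem[0x1f..0x21] <- [9d 80 3b]
query mem[0x1e]=0x39, mem[0x25]=0x9d, mem[0x0a]=0x96, mem[0x20]=0x80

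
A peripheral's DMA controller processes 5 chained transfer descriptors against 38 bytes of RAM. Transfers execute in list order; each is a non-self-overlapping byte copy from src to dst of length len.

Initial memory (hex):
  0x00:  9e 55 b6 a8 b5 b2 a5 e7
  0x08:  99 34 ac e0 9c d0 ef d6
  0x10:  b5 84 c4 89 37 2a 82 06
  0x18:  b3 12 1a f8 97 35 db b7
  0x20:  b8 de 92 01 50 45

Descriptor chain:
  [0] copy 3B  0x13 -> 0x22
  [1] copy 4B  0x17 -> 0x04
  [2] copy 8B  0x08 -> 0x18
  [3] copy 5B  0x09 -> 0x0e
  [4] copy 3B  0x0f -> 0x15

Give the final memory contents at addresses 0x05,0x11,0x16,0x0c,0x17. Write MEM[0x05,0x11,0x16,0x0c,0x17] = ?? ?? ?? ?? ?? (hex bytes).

MEM[0x05,0x11,0x16,0x0c,0x17] = b3 9c e0 9c 9c

[0] 0x13->0x22 len=3 : 89 37 2a
[1] 0x17->0x04 len=4 : 06 b3 12 1a
[2] 0x08->0x18 len=8 : 99 34 ac e0 9c d0 ef d6
[3] 0x09->0x0e len=5 : 34 ac e0 9c d0
[4] 0x0f->0x15 len=3 : ac e0 9c
query mem[0x05]=0xb3, mem[0x11]=0x9c, mem[0x16]=0xe0, mem[0x0c]=0x9c, mem[0x17]=0x9c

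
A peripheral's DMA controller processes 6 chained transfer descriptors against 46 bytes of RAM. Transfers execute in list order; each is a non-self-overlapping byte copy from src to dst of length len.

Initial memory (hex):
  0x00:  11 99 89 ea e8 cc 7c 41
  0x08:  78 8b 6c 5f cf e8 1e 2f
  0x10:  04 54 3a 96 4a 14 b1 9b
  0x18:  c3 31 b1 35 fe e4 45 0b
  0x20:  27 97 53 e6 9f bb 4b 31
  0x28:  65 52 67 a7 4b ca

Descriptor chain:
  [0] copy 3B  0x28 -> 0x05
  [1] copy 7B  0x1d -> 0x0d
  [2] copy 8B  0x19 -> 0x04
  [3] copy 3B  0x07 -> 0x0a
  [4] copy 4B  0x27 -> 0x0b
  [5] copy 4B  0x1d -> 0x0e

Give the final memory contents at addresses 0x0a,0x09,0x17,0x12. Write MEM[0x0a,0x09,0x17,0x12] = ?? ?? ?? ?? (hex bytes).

[0] 0x28->0x05 len=3 : 65 52 67
[1] 0x1d->0x0d len=7 : e4 45 0b 27 97 53 e6
[2] 0x19->0x04 len=8 : 31 b1 35 fe e4 45 0b 27
[3] 0x07->0x0a len=3 : fe e4 45
[4] 0x27->0x0b len=4 : 31 65 52 67
[5] 0x1d->0x0e len=4 : e4 45 0b 27
query mem[0x0a]=0xfe, mem[0x09]=0x45, mem[0x17]=0x9b, mem[0x12]=0x53

MEM[0x0a,0x09,0x17,0x12] = fe 45 9b 53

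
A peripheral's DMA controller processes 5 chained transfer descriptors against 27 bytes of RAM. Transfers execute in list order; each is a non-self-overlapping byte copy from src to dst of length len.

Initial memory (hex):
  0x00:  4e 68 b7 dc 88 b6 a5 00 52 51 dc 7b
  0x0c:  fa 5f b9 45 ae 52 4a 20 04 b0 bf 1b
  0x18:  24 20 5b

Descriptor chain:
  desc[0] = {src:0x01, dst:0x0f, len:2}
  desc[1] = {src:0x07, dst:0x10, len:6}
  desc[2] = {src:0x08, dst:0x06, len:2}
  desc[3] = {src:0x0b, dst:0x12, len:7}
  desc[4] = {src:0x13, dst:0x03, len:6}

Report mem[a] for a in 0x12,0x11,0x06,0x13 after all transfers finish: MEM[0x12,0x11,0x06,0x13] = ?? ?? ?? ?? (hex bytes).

MEM[0x12,0x11,0x06,0x13] = 7b 52 68 fa

D0: mem[0x0f..0x10] <- [68 b7]
D1: mem[0x10..0x15] <- [00 52 51 dc 7b fa]
D2: mem[0x06..0x07] <- [52 51]
D3: mem[0x12..0x18] <- [7b fa 5f b9 68 00 52]
D4: mem[0x03..0x08] <- [fa 5f b9 68 00 52]
query mem[0x12]=0x7b, mem[0x11]=0x52, mem[0x06]=0x68, mem[0x13]=0xfa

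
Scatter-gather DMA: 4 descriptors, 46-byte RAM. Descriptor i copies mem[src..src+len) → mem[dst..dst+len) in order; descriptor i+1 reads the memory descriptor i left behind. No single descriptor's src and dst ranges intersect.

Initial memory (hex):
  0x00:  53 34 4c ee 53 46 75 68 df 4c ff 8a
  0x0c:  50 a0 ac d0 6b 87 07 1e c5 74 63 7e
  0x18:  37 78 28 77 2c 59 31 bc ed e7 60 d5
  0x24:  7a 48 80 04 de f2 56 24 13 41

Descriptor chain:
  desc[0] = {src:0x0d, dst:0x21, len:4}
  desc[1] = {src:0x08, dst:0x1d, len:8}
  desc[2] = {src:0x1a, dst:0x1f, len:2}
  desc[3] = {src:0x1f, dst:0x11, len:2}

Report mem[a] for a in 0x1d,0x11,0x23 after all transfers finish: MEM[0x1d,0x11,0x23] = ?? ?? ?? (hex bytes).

MEM[0x1d,0x11,0x23] = df 28 ac

D0: mem[0x21..0x24] <- [a0 ac d0 6b]
D1: mem[0x1d..0x24] <- [df 4c ff 8a 50 a0 ac d0]
D2: mem[0x1f..0x20] <- [28 77]
D3: mem[0x11..0x12] <- [28 77]
query mem[0x1d]=0xdf, mem[0x11]=0x28, mem[0x23]=0xac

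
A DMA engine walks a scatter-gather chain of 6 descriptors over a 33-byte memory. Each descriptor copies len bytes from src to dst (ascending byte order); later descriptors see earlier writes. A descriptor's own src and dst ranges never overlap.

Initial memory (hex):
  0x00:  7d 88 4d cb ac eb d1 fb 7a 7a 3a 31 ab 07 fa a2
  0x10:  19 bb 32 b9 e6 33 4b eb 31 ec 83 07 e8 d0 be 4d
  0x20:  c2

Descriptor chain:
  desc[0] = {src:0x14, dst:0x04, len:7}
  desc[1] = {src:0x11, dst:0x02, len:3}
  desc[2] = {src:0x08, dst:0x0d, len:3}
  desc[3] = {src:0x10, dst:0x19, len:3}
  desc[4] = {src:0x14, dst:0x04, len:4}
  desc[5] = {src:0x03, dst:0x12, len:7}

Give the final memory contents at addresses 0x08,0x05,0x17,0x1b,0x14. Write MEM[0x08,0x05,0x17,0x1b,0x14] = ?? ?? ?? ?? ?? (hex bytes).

MEM[0x08,0x05,0x17,0x1b,0x14] = 31 33 31 32 33

D0: mem[0x04..0x0a] <- [e6 33 4b eb 31 ec 83]
D1: mem[0x02..0x04] <- [bb 32 b9]
D2: mem[0x0d..0x0f] <- [31 ec 83]
D3: mem[0x19..0x1b] <- [19 bb 32]
D4: mem[0x04..0x07] <- [e6 33 4b eb]
D5: mem[0x12..0x18] <- [32 e6 33 4b eb 31 ec]
query mem[0x08]=0x31, mem[0x05]=0x33, mem[0x17]=0x31, mem[0x1b]=0x32, mem[0x14]=0x33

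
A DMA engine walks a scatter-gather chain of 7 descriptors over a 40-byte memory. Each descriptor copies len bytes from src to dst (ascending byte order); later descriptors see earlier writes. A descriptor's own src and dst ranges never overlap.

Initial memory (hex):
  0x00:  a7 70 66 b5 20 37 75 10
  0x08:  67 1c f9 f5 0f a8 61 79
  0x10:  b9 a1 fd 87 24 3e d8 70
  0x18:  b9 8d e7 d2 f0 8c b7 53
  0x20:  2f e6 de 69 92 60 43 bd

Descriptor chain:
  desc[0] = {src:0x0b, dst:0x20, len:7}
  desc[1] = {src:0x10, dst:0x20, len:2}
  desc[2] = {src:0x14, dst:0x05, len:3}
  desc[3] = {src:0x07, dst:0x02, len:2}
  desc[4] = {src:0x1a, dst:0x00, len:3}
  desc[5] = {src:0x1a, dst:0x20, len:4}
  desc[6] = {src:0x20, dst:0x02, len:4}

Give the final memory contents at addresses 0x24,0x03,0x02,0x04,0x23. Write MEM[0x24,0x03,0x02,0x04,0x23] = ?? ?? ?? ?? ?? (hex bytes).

MEM[0x24,0x03,0x02,0x04,0x23] = 79 d2 e7 f0 8c

[0] 0x0b->0x20 len=7 : f5 0f a8 61 79 b9 a1
[1] 0x10->0x20 len=2 : b9 a1
[2] 0x14->0x05 len=3 : 24 3e d8
[3] 0x07->0x02 len=2 : d8 67
[4] 0x1a->0x00 len=3 : e7 d2 f0
[5] 0x1a->0x20 len=4 : e7 d2 f0 8c
[6] 0x20->0x02 len=4 : e7 d2 f0 8c
query mem[0x24]=0x79, mem[0x03]=0xd2, mem[0x02]=0xe7, mem[0x04]=0xf0, mem[0x23]=0x8c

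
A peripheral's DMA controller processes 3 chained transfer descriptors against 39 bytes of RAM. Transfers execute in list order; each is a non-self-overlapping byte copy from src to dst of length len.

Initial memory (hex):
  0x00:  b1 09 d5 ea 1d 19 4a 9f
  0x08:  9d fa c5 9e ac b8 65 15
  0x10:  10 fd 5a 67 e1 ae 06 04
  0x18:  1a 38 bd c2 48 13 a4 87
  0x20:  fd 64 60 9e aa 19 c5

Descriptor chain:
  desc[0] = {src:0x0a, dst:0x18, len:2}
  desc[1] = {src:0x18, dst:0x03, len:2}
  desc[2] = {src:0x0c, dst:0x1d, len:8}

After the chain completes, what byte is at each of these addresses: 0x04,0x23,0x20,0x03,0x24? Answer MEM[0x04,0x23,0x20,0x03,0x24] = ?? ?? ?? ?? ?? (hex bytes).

D0: mem[0x18..0x19] <- [c5 9e]
D1: mem[0x03..0x04] <- [c5 9e]
D2: mem[0x1d..0x24] <- [ac b8 65 15 10 fd 5a 67]
query mem[0x04]=0x9e, mem[0x23]=0x5a, mem[0x20]=0x15, mem[0x03]=0xc5, mem[0x24]=0x67

MEM[0x04,0x23,0x20,0x03,0x24] = 9e 5a 15 c5 67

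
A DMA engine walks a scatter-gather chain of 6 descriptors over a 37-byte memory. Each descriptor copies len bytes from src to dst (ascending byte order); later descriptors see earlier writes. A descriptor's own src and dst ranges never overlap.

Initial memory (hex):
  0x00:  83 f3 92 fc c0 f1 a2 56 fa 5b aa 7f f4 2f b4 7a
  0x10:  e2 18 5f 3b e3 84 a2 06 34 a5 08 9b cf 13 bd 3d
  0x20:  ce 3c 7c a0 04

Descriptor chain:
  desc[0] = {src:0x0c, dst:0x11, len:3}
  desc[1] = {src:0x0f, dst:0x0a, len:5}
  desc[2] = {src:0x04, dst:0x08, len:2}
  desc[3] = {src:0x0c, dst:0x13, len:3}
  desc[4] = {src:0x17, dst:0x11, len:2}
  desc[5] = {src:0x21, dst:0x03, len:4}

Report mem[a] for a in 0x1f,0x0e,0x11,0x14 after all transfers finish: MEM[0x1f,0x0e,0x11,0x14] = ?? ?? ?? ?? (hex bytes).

MEM[0x1f,0x0e,0x11,0x14] = 3d b4 06 2f

  after D0: wrote 3B at 0x11 = f42fb4
  after D1: wrote 5B at 0x0a = 7ae2f42fb4
  after D2: wrote 2B at 0x08 = c0f1
  after D3: wrote 3B at 0x13 = f42fb4
  after D4: wrote 2B at 0x11 = 0634
  after D5: wrote 4B at 0x03 = 3c7ca004
query mem[0x1f]=0x3d, mem[0x0e]=0xb4, mem[0x11]=0x06, mem[0x14]=0x2f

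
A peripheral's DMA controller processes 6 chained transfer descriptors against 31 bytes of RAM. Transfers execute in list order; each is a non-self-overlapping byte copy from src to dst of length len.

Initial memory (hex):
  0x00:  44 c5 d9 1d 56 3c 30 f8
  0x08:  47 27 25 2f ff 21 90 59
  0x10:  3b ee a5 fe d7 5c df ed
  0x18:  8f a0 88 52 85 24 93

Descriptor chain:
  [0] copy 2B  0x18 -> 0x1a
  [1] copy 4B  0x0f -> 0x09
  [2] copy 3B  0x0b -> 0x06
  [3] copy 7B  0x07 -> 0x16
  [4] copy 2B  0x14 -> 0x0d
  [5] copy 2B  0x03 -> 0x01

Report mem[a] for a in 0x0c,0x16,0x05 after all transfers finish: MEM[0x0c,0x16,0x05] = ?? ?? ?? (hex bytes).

[0] 0x18->0x1a len=2 : 8f a0
[1] 0x0f->0x09 len=4 : 59 3b ee a5
[2] 0x0b->0x06 len=3 : ee a5 21
[3] 0x07->0x16 len=7 : a5 21 59 3b ee a5 21
[4] 0x14->0x0d len=2 : d7 5c
[5] 0x03->0x01 len=2 : 1d 56
query mem[0x0c]=0xa5, mem[0x16]=0xa5, mem[0x05]=0x3c

MEM[0x0c,0x16,0x05] = a5 a5 3c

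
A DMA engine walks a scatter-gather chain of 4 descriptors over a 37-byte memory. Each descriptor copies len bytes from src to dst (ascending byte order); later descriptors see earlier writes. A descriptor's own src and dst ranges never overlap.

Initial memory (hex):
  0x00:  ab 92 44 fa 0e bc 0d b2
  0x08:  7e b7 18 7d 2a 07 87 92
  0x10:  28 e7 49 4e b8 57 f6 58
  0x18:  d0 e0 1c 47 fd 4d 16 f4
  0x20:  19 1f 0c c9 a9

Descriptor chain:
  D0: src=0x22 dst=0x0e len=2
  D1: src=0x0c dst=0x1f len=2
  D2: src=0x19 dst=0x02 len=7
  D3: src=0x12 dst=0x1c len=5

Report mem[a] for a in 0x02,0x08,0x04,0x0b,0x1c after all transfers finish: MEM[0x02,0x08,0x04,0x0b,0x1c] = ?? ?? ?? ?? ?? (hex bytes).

MEM[0x02,0x08,0x04,0x0b,0x1c] = e0 2a 47 7d 49

[0] 0x22->0x0e len=2 : 0c c9
[1] 0x0c->0x1f len=2 : 2a 07
[2] 0x19->0x02 len=7 : e0 1c 47 fd 4d 16 2a
[3] 0x12->0x1c len=5 : 49 4e b8 57 f6
query mem[0x02]=0xe0, mem[0x08]=0x2a, mem[0x04]=0x47, mem[0x0b]=0x7d, mem[0x1c]=0x49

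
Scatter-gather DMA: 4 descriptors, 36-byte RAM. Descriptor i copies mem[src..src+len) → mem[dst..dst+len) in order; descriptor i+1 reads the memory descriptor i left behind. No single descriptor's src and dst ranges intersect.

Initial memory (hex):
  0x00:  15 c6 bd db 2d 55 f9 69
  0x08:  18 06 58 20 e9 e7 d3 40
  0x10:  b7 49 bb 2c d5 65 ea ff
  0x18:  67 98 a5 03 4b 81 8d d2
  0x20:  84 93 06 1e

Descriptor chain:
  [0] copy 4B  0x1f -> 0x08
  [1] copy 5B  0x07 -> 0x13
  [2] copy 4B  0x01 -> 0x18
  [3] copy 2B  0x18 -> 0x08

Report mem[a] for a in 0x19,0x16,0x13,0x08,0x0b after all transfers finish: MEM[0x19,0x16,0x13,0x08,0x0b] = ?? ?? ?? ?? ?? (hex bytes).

MEM[0x19,0x16,0x13,0x08,0x0b] = bd 93 69 c6 06

[0] 0x1f->0x08 len=4 : d2 84 93 06
[1] 0x07->0x13 len=5 : 69 d2 84 93 06
[2] 0x01->0x18 len=4 : c6 bd db 2d
[3] 0x18->0x08 len=2 : c6 bd
query mem[0x19]=0xbd, mem[0x16]=0x93, mem[0x13]=0x69, mem[0x08]=0xc6, mem[0x0b]=0x06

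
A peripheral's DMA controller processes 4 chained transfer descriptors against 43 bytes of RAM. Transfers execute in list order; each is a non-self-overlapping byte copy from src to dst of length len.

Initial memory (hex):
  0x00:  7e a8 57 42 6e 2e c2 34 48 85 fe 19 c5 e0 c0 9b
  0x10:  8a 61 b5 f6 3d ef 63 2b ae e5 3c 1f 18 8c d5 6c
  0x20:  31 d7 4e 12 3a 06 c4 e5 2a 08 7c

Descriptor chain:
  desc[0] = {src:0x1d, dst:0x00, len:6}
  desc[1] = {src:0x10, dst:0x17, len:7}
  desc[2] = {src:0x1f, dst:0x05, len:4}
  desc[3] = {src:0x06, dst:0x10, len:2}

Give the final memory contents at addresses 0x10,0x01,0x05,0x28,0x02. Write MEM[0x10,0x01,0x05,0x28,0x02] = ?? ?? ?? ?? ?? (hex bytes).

MEM[0x10,0x01,0x05,0x28,0x02] = 31 d5 6c 2a 6c

#0 dst[0x00+6] := {0x8c,0xd5,0x6c,0x31,0xd7,0x4e}
#1 dst[0x17+7] := {0x8a,0x61,0xb5,0xf6,0x3d,0xef,0x63}
#2 dst[0x05+4] := {0x6c,0x31,0xd7,0x4e}
#3 dst[0x10+2] := {0x31,0xd7}
query mem[0x10]=0x31, mem[0x01]=0xd5, mem[0x05]=0x6c, mem[0x28]=0x2a, mem[0x02]=0x6c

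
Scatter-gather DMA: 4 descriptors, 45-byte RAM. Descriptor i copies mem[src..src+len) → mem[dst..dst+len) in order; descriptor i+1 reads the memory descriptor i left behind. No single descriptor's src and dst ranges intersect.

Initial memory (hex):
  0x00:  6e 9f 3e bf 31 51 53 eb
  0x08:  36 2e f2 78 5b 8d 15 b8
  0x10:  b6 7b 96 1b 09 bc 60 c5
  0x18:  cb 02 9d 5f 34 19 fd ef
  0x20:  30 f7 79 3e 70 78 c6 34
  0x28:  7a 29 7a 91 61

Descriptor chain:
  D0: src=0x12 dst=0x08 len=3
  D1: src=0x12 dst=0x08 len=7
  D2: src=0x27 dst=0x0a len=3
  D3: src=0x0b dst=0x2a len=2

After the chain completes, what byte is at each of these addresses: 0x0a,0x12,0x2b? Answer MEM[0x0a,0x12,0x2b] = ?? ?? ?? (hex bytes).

MEM[0x0a,0x12,0x2b] = 34 96 29

D0: mem[0x08..0x0a] <- [96 1b 09]
D1: mem[0x08..0x0e] <- [96 1b 09 bc 60 c5 cb]
D2: mem[0x0a..0x0c] <- [34 7a 29]
D3: mem[0x2a..0x2b] <- [7a 29]
query mem[0x0a]=0x34, mem[0x12]=0x96, mem[0x2b]=0x29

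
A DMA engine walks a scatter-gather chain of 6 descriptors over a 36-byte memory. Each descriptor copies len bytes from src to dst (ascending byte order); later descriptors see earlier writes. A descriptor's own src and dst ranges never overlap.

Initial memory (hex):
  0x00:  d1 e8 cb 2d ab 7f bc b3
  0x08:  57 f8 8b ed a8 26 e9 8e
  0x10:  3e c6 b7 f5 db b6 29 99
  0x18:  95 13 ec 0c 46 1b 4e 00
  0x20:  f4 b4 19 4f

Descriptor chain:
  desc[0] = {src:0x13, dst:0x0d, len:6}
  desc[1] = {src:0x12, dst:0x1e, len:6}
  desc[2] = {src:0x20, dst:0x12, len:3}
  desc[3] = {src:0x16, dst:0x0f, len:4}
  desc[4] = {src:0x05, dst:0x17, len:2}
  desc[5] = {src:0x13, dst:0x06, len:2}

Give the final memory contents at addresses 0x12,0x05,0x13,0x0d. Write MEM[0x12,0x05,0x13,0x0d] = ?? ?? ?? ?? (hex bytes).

MEM[0x12,0x05,0x13,0x0d] = 13 7f b6 f5

[0] 0x13->0x0d len=6 : f5 db b6 29 99 95
[1] 0x12->0x1e len=6 : 95 f5 db b6 29 99
[2] 0x20->0x12 len=3 : db b6 29
[3] 0x16->0x0f len=4 : 29 99 95 13
[4] 0x05->0x17 len=2 : 7f bc
[5] 0x13->0x06 len=2 : b6 29
query mem[0x12]=0x13, mem[0x05]=0x7f, mem[0x13]=0xb6, mem[0x0d]=0xf5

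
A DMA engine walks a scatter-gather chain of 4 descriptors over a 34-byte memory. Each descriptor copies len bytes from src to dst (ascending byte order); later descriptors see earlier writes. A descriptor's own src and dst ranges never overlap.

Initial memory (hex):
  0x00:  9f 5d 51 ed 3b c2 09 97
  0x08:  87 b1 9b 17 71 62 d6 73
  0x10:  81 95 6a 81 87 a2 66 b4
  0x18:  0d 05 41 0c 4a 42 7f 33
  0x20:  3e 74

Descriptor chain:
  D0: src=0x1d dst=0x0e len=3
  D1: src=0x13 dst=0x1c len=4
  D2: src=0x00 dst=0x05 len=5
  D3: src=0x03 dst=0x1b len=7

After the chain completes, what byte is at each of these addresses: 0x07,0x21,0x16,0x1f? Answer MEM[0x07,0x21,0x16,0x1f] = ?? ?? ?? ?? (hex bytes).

#0 dst[0x0e+3] := {0x42,0x7f,0x33}
#1 dst[0x1c+4] := {0x81,0x87,0xa2,0x66}
#2 dst[0x05+5] := {0x9f,0x5d,0x51,0xed,0x3b}
#3 dst[0x1b+7] := {0xed,0x3b,0x9f,0x5d,0x51,0xed,0x3b}
query mem[0x07]=0x51, mem[0x21]=0x3b, mem[0x16]=0x66, mem[0x1f]=0x51

MEM[0x07,0x21,0x16,0x1f] = 51 3b 66 51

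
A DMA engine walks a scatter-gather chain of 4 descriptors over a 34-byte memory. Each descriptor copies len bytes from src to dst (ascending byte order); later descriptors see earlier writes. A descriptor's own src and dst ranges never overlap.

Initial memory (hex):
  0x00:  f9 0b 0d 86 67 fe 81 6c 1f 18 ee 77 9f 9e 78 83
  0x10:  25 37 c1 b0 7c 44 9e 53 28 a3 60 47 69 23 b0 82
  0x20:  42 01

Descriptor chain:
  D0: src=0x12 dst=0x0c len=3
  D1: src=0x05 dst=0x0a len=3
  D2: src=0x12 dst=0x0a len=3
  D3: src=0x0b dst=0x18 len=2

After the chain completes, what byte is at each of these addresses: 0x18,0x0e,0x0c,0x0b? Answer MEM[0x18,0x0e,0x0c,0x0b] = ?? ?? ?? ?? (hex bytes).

#0 dst[0x0c+3] := {0xc1,0xb0,0x7c}
#1 dst[0x0a+3] := {0xfe,0x81,0x6c}
#2 dst[0x0a+3] := {0xc1,0xb0,0x7c}
#3 dst[0x18+2] := {0xb0,0x7c}
query mem[0x18]=0xb0, mem[0x0e]=0x7c, mem[0x0c]=0x7c, mem[0x0b]=0xb0

MEM[0x18,0x0e,0x0c,0x0b] = b0 7c 7c b0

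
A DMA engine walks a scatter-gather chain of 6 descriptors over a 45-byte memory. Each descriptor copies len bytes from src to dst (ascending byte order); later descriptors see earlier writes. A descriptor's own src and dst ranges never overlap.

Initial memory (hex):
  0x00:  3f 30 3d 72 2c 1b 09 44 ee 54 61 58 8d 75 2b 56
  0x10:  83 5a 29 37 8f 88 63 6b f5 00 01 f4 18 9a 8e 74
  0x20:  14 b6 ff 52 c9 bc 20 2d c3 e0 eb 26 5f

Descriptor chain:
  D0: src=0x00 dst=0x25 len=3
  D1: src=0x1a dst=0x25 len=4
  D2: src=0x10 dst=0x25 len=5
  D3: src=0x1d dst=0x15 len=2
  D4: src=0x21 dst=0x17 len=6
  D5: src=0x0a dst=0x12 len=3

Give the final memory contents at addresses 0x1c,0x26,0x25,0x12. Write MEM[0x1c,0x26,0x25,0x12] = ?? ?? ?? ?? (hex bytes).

  after D0: wrote 3B at 0x25 = 3f303d
  after D1: wrote 4B at 0x25 = 01f4189a
  after D2: wrote 5B at 0x25 = 835a29378f
  after D3: wrote 2B at 0x15 = 9a8e
  after D4: wrote 6B at 0x17 = b6ff52c9835a
  after D5: wrote 3B at 0x12 = 61588d
query mem[0x1c]=0x5a, mem[0x26]=0x5a, mem[0x25]=0x83, mem[0x12]=0x61

MEM[0x1c,0x26,0x25,0x12] = 5a 5a 83 61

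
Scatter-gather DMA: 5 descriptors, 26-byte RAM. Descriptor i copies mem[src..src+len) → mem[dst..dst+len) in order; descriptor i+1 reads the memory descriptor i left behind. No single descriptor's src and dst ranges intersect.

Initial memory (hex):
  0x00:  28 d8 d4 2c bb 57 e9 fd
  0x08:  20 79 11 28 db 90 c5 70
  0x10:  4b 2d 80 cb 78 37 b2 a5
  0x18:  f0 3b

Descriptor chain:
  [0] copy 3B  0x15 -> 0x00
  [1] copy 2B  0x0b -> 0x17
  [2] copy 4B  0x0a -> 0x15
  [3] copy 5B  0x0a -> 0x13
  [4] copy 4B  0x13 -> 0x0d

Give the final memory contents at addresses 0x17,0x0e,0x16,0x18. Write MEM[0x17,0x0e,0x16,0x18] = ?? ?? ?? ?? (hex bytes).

MEM[0x17,0x0e,0x16,0x18] = c5 28 90 90

[0] 0x15->0x00 len=3 : 37 b2 a5
[1] 0x0b->0x17 len=2 : 28 db
[2] 0x0a->0x15 len=4 : 11 28 db 90
[3] 0x0a->0x13 len=5 : 11 28 db 90 c5
[4] 0x13->0x0d len=4 : 11 28 db 90
query mem[0x17]=0xc5, mem[0x0e]=0x28, mem[0x16]=0x90, mem[0x18]=0x90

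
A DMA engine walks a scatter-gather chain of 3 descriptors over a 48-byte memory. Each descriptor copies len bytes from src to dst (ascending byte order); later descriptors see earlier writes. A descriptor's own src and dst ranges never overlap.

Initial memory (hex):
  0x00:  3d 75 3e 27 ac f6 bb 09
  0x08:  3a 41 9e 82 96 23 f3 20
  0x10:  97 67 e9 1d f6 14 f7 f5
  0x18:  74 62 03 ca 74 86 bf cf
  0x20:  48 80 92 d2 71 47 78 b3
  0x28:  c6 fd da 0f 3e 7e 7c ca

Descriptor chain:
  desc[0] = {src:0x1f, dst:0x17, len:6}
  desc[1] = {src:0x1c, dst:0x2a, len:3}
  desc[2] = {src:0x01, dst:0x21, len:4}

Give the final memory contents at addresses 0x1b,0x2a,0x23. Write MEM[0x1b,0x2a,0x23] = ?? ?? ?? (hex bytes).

MEM[0x1b,0x2a,0x23] = d2 71 27

[0] 0x1f->0x17 len=6 : cf 48 80 92 d2 71
[1] 0x1c->0x2a len=3 : 71 86 bf
[2] 0x01->0x21 len=4 : 75 3e 27 ac
query mem[0x1b]=0xd2, mem[0x2a]=0x71, mem[0x23]=0x27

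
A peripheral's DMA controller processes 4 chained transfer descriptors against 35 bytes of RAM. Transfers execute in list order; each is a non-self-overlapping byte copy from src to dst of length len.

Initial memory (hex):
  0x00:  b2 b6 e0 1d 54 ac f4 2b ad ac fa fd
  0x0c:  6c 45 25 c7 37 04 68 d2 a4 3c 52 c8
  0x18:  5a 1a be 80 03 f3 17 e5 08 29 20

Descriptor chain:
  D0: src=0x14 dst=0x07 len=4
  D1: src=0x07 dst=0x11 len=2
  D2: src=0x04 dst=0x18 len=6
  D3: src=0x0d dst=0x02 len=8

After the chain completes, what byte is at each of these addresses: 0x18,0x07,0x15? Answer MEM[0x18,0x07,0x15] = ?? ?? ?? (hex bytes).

MEM[0x18,0x07,0x15] = 54 3c 3c

[0] 0x14->0x07 len=4 : a4 3c 52 c8
[1] 0x07->0x11 len=2 : a4 3c
[2] 0x04->0x18 len=6 : 54 ac f4 a4 3c 52
[3] 0x0d->0x02 len=8 : 45 25 c7 37 a4 3c d2 a4
query mem[0x18]=0x54, mem[0x07]=0x3c, mem[0x15]=0x3c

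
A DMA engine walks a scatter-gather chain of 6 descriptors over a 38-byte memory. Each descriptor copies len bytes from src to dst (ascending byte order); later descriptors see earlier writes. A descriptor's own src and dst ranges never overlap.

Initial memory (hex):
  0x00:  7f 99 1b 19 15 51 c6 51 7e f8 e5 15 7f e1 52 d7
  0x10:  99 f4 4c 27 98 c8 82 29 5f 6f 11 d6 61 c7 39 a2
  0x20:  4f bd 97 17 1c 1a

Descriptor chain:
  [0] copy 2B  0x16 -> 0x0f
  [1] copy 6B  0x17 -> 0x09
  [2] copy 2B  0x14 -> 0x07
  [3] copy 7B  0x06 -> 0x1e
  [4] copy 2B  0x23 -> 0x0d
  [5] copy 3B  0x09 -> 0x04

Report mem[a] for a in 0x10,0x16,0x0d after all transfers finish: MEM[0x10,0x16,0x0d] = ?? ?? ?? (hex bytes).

[0] 0x16->0x0f len=2 : 82 29
[1] 0x17->0x09 len=6 : 29 5f 6f 11 d6 61
[2] 0x14->0x07 len=2 : 98 c8
[3] 0x06->0x1e len=7 : c6 98 c8 29 5f 6f 11
[4] 0x23->0x0d len=2 : 6f 11
[5] 0x09->0x04 len=3 : 29 5f 6f
query mem[0x10]=0x29, mem[0x16]=0x82, mem[0x0d]=0x6f

MEM[0x10,0x16,0x0d] = 29 82 6f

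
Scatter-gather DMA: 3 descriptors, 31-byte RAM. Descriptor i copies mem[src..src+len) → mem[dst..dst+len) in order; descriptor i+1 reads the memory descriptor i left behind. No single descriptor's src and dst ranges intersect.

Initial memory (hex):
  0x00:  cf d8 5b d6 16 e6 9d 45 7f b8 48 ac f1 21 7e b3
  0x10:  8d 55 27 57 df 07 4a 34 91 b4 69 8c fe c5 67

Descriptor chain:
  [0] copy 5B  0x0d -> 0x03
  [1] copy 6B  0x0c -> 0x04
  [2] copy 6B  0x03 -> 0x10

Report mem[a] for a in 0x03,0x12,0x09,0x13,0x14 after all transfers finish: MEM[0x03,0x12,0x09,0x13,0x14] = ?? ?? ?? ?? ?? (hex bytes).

D0: mem[0x03..0x07] <- [21 7e b3 8d 55]
D1: mem[0x04..0x09] <- [f1 21 7e b3 8d 55]
D2: mem[0x10..0x15] <- [21 f1 21 7e b3 8d]
query mem[0x03]=0x21, mem[0x12]=0x21, mem[0x09]=0x55, mem[0x13]=0x7e, mem[0x14]=0xb3

MEM[0x03,0x12,0x09,0x13,0x14] = 21 21 55 7e b3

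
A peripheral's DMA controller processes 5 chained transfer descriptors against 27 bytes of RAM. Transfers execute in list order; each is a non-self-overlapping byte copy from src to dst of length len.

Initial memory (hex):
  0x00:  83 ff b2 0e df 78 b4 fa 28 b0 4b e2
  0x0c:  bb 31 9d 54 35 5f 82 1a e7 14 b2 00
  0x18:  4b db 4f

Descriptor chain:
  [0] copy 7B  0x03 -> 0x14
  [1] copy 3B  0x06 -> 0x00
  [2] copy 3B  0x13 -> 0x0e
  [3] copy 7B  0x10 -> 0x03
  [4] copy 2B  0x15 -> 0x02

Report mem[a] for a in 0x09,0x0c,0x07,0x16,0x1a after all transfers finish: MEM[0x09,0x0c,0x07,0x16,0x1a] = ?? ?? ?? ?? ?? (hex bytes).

D0: mem[0x14..0x1a] <- [0e df 78 b4 fa 28 b0]
D1: mem[0x00..0x02] <- [b4 fa 28]
D2: mem[0x0e..0x10] <- [1a 0e df]
D3: mem[0x03..0x09] <- [df 5f 82 1a 0e df 78]
D4: mem[0x02..0x03] <- [df 78]
query mem[0x09]=0x78, mem[0x0c]=0xbb, mem[0x07]=0x0e, mem[0x16]=0x78, mem[0x1a]=0xb0

MEM[0x09,0x0c,0x07,0x16,0x1a] = 78 bb 0e 78 b0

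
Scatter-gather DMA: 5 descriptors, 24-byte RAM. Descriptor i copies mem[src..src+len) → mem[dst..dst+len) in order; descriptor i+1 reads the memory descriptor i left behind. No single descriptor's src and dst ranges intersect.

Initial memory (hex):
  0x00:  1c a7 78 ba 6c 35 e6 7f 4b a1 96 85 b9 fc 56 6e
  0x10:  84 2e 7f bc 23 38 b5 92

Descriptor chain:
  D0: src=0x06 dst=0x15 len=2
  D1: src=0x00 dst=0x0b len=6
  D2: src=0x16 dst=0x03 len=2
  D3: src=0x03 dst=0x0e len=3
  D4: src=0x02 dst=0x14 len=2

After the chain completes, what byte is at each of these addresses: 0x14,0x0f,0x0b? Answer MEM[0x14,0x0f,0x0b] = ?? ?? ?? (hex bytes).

MEM[0x14,0x0f,0x0b] = 78 92 1c

  after D0: wrote 2B at 0x15 = e67f
  after D1: wrote 6B at 0x0b = 1ca778ba6c35
  after D2: wrote 2B at 0x03 = 7f92
  after D3: wrote 3B at 0x0e = 7f9235
  after D4: wrote 2B at 0x14 = 787f
query mem[0x14]=0x78, mem[0x0f]=0x92, mem[0x0b]=0x1c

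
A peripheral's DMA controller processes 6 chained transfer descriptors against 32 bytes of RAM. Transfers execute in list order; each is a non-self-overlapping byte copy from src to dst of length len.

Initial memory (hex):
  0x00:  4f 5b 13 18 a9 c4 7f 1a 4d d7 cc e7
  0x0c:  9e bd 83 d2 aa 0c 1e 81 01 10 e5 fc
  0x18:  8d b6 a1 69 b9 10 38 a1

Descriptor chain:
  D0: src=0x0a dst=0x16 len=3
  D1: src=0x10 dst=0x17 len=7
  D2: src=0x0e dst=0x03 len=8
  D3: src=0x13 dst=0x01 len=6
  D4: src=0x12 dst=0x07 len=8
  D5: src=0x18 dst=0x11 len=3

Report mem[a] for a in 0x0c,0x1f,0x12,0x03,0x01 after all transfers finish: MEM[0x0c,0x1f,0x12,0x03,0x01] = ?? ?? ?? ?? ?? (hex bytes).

MEM[0x0c,0x1f,0x12,0x03,0x01] = aa a1 1e 10 81

  after D0: wrote 3B at 0x16 = cce79e
  after D1: wrote 7B at 0x17 = aa0c1e810110cc
  after D2: wrote 8B at 0x03 = 83d2aa0c1e810110
  after D3: wrote 6B at 0x01 = 810110ccaa0c
  after D4: wrote 8B at 0x07 = 1e810110ccaa0c1e
  after D5: wrote 3B at 0x11 = 0c1e81
query mem[0x0c]=0xaa, mem[0x1f]=0xa1, mem[0x12]=0x1e, mem[0x03]=0x10, mem[0x01]=0x81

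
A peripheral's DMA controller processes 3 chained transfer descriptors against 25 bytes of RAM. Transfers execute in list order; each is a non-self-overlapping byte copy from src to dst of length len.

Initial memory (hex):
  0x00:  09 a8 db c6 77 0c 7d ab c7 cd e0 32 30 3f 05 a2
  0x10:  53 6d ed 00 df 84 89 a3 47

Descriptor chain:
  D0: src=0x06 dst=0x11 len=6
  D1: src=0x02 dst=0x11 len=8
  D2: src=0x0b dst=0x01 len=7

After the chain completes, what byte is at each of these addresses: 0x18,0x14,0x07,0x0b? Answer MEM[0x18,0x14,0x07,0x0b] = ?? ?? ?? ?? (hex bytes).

MEM[0x18,0x14,0x07,0x0b] = cd 0c db 32

  after D0: wrote 6B at 0x11 = 7dabc7cde032
  after D1: wrote 8B at 0x11 = dbc6770c7dabc7cd
  after D2: wrote 7B at 0x01 = 32303f05a253db
query mem[0x18]=0xcd, mem[0x14]=0x0c, mem[0x07]=0xdb, mem[0x0b]=0x32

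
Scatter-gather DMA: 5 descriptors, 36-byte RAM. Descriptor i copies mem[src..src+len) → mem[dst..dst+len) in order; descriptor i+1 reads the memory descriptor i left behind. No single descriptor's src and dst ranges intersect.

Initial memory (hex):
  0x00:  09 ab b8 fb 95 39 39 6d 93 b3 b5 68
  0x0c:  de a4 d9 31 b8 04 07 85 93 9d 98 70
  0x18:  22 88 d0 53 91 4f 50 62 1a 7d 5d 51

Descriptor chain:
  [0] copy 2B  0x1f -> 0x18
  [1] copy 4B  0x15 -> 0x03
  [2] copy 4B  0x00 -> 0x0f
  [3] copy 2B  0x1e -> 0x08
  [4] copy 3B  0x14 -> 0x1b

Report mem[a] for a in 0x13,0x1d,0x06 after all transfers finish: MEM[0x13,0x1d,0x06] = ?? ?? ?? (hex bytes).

MEM[0x13,0x1d,0x06] = 85 98 62

[0] 0x1f->0x18 len=2 : 62 1a
[1] 0x15->0x03 len=4 : 9d 98 70 62
[2] 0x00->0x0f len=4 : 09 ab b8 9d
[3] 0x1e->0x08 len=2 : 50 62
[4] 0x14->0x1b len=3 : 93 9d 98
query mem[0x13]=0x85, mem[0x1d]=0x98, mem[0x06]=0x62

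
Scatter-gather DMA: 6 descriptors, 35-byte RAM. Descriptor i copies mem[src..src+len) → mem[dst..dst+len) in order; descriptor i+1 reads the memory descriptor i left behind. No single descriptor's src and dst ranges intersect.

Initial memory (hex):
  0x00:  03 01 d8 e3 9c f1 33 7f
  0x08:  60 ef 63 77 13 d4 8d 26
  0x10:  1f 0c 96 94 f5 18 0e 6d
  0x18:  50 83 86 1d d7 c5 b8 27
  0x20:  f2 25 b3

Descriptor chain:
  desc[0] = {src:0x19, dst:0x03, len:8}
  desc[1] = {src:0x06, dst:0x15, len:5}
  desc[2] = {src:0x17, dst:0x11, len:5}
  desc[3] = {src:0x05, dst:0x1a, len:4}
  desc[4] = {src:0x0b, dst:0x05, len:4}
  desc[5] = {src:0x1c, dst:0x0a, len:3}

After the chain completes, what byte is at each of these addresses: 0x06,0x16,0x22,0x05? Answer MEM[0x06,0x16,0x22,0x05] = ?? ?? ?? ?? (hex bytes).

D0: mem[0x03..0x0a] <- [83 86 1d d7 c5 b8 27 f2]
D1: mem[0x15..0x19] <- [d7 c5 b8 27 f2]
D2: mem[0x11..0x15] <- [b8 27 f2 86 1d]
D3: mem[0x1a..0x1d] <- [1d d7 c5 b8]
D4: mem[0x05..0x08] <- [77 13 d4 8d]
D5: mem[0x0a..0x0c] <- [c5 b8 b8]
query mem[0x06]=0x13, mem[0x16]=0xc5, mem[0x22]=0xb3, mem[0x05]=0x77

MEM[0x06,0x16,0x22,0x05] = 13 c5 b3 77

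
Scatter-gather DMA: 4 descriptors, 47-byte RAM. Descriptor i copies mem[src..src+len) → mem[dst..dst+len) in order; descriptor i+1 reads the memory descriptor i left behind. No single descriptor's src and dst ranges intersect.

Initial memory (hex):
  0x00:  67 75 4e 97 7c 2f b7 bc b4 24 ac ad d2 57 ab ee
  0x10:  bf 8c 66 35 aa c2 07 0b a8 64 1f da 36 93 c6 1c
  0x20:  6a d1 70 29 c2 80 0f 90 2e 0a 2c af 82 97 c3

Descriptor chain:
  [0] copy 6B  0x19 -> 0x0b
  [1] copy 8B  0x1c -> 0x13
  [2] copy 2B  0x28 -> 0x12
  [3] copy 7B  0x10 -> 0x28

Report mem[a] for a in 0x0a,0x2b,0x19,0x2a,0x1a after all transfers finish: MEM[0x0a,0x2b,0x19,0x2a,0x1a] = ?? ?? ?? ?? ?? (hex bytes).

MEM[0x0a,0x2b,0x19,0x2a,0x1a] = ac 0a 70 2e 29

[0] 0x19->0x0b len=6 : 64 1f da 36 93 c6
[1] 0x1c->0x13 len=8 : 36 93 c6 1c 6a d1 70 29
[2] 0x28->0x12 len=2 : 2e 0a
[3] 0x10->0x28 len=7 : c6 8c 2e 0a 93 c6 1c
query mem[0x0a]=0xac, mem[0x2b]=0x0a, mem[0x19]=0x70, mem[0x2a]=0x2e, mem[0x1a]=0x29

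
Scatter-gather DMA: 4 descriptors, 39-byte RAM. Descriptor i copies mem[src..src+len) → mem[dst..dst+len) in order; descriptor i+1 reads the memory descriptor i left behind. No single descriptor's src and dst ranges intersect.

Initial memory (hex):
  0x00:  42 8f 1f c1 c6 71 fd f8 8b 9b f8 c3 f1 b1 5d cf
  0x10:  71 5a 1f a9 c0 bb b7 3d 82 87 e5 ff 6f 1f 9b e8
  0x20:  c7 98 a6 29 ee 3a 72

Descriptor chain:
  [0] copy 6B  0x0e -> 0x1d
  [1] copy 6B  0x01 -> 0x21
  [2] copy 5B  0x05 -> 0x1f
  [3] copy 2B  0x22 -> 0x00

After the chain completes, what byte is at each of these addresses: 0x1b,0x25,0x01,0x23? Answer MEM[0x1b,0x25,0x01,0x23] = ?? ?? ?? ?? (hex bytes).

MEM[0x1b,0x25,0x01,0x23] = ff 71 9b 9b

  after D0: wrote 6B at 0x1d = 5dcf715a1fa9
  after D1: wrote 6B at 0x21 = 8f1fc1c671fd
  after D2: wrote 5B at 0x1f = 71fdf88b9b
  after D3: wrote 2B at 0x00 = 8b9b
query mem[0x1b]=0xff, mem[0x25]=0x71, mem[0x01]=0x9b, mem[0x23]=0x9b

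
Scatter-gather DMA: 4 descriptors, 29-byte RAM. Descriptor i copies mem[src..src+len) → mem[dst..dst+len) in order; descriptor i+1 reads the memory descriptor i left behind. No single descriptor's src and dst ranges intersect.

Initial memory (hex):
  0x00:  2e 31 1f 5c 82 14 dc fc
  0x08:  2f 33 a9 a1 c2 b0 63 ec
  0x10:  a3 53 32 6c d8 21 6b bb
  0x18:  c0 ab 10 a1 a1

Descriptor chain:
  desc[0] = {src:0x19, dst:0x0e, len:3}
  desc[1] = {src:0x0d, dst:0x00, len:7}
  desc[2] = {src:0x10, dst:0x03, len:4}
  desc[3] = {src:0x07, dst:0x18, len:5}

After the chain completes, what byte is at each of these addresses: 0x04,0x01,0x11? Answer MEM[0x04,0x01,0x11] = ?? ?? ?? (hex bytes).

[0] 0x19->0x0e len=3 : ab 10 a1
[1] 0x0d->0x00 len=7 : b0 ab 10 a1 53 32 6c
[2] 0x10->0x03 len=4 : a1 53 32 6c
[3] 0x07->0x18 len=5 : fc 2f 33 a9 a1
query mem[0x04]=0x53, mem[0x01]=0xab, mem[0x11]=0x53

MEM[0x04,0x01,0x11] = 53 ab 53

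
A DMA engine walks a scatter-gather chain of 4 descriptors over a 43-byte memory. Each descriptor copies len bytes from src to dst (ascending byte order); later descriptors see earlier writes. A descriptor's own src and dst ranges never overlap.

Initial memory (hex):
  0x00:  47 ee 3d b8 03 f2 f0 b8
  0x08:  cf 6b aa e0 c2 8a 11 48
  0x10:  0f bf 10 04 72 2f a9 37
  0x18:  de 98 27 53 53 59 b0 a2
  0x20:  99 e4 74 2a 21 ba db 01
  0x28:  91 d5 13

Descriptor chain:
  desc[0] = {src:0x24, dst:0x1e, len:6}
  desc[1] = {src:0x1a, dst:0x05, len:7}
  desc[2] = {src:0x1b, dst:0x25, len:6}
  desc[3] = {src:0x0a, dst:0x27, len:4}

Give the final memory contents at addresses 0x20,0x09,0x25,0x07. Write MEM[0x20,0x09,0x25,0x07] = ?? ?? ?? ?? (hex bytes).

#0 dst[0x1e+6] := {0x21,0xba,0xdb,0x01,0x91,0xd5}
#1 dst[0x05+7] := {0x27,0x53,0x53,0x59,0x21,0xba,0xdb}
#2 dst[0x25+6] := {0x53,0x53,0x59,0x21,0xba,0xdb}
#3 dst[0x27+4] := {0xba,0xdb,0xc2,0x8a}
query mem[0x20]=0xdb, mem[0x09]=0x21, mem[0x25]=0x53, mem[0x07]=0x53

MEM[0x20,0x09,0x25,0x07] = db 21 53 53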